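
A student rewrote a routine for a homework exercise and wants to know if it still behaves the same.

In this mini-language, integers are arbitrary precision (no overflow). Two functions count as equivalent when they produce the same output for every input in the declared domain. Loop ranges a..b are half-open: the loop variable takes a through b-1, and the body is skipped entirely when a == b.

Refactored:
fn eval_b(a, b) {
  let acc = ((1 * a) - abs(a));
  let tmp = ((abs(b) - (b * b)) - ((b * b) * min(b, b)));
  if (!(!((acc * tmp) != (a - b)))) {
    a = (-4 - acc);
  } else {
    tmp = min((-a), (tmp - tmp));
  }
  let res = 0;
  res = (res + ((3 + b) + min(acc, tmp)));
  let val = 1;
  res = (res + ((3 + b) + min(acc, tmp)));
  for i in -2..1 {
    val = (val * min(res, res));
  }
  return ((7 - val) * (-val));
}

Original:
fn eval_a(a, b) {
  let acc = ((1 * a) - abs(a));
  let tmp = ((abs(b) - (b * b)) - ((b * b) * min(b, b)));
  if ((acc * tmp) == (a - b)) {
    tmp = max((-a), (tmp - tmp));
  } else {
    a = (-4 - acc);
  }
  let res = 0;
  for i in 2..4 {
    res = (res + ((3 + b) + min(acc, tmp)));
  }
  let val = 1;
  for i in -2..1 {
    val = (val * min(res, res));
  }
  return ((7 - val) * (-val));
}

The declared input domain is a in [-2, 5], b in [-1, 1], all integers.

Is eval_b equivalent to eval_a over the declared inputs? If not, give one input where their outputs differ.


These are not equivalent — on a=1, b=1 the outputs split (258560 vs 45144).
eval_a: acc := 0 | tmp := -1 | ((acc * tmp) == (a - b)): true | tmp := 0 | res := 0 | iter i=2: | res := 4 | iter i=3: | res := 8 | val := 1 | iter i=-2: | val := 8 | iter i=-1: | val := 64 | iter i=0: | val := 512 | result 258560
eval_b: acc := 0 | tmp := -1 | (!(!((acc * tmp) != (a - b)))): false | tmp := -1 | res := 0 | res := 3 | val := 1 | res := 6 | iter i=-2: | val := 6 | iter i=-1: | val := 36 | iter i=0: | val := 216 | result 45144
verdict: not equivalent; witness: a=1, b=1


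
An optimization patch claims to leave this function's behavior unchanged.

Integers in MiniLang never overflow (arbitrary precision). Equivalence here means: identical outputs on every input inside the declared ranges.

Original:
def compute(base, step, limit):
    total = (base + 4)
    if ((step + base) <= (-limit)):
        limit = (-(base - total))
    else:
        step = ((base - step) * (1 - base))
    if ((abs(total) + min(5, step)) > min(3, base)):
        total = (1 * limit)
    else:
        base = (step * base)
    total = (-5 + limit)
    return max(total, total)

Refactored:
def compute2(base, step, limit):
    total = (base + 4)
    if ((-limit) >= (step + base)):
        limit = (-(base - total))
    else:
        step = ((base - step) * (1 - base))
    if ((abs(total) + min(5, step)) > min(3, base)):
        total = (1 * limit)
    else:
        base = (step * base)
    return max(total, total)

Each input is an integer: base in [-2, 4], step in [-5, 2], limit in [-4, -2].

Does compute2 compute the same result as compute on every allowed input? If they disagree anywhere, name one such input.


The rewrite breaks on base=-2, step=-5, limit=-4, where the results are -1 and 2.
compute: total becomes 2; next ((step + base) <= (-limit)) evaluates to true; next limit becomes 4; next ((abs(total) + min(5, step)) > min(3, base)) evaluates to false; next base becomes 10; next total becomes -1; next final value -1
compute2: total becomes 2; next ((-limit) >= (step + base)) evaluates to true; next limit becomes 4; next ((abs(total) + min(5, step)) > min(3, base)) evaluates to false; next base becomes 10; next final value 2
verdict: not equivalent; witness: base=-2, step=-5, limit=-4


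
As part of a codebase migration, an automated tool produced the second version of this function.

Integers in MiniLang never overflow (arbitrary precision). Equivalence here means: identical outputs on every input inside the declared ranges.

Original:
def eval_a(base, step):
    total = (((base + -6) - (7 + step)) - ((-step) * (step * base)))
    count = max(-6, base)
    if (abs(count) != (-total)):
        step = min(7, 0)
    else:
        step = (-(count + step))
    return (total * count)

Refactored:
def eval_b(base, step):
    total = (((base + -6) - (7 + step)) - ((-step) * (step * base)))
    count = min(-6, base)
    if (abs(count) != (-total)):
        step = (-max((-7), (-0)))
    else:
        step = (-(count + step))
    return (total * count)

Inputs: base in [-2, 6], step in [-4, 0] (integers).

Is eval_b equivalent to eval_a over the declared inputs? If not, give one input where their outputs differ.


The rewrite breaks on base=-2, step=-4, where the results are 86 and 258.
eval_a: total = -43; count = -2; (abs(count) != (-total)) -> true; step = 0; return 86
eval_b: total = -43; count = -6; (abs(count) != (-total)) -> true; step = 0; return 258
verdict: not equivalent; witness: base=-2, step=-4


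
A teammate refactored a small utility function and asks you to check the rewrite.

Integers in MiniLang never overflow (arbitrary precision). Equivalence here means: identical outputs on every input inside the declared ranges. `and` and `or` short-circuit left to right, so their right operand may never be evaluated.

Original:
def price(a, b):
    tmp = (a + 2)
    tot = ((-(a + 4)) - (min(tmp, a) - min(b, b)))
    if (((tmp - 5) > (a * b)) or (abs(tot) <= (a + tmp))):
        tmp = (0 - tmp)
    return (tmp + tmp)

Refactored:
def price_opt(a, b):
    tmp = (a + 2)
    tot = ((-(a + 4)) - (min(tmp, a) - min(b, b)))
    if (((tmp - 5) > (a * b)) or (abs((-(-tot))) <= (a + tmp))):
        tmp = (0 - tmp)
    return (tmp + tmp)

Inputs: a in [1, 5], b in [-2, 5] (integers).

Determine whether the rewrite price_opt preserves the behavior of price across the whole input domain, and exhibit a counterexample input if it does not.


Behavior is preserved: although same computation, different form, the outputs never diverge.
Tracing a=4, b=0: price: tmp becomes 6; next tot becomes -12; next (((tmp - 5) > (a * b)) or (abs(tot) <= (a + tmp))) evaluates to true; next tmp becomes -6; next final value -12 | price_opt: tmp becomes 6; next tot becomes -12; next (((tmp - 5) > (a * b)) or (abs((-(-tot))) <= (a + tmp))) evaluates to true; next tmp becomes -6; next final value -12 — matching result -12.
Checked all 40 inputs in the declared domain: the outputs agree on every one.
verdict: equivalent


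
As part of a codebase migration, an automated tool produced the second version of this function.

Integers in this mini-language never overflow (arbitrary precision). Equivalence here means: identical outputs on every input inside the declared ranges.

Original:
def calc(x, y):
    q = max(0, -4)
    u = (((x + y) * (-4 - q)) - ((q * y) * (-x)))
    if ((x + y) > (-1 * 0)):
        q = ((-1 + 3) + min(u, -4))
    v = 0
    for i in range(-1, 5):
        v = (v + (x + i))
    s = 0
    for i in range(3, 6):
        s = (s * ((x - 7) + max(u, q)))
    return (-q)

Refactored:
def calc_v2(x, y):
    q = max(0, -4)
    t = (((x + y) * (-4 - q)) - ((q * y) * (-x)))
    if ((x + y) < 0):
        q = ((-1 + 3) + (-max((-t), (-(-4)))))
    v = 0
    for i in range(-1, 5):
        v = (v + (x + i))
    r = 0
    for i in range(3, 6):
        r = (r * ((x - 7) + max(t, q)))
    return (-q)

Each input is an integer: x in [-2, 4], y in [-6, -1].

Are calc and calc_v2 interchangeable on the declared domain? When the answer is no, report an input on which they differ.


Evaluate both at x=-2, y=-6.
calc: q becomes 0; next u becomes 32; next ((x + y) > (-1 * 0)) evaluates to false; next v becomes 0; next at i=-1:; next v becomes -3; next at i=0:; next v becomes -5; next at i=1:; next v becomes -6; next at i=2:; next v becomes -6; next at i=3:; next v becomes -5; next at i=4:; next v becomes -3; next s becomes 0; next at i=3:; next s becomes 0; next at i=4:; next s becomes 0; next at i=5:; next s becomes 0; next final value 0
calc_v2: q becomes 0; next t becomes 32; next ((x + y) < 0) evaluates to true; next q becomes -2; next v becomes 0; next at i=-1:; next v becomes -3; next at i=0:; next v becomes -5; next at i=1:; next v becomes -6; next at i=2:; next v becomes -6; next at i=3:; next v becomes -5; next at i=4:; next v becomes -3; next r becomes 0; next at i=3:; next r becomes 0; next at i=4:; next r becomes 0; next at i=5:; next r becomes 0; next final value 2
0 != 2, so the rewrite changes behavior.
verdict: not equivalent; witness: x=-2, y=-6


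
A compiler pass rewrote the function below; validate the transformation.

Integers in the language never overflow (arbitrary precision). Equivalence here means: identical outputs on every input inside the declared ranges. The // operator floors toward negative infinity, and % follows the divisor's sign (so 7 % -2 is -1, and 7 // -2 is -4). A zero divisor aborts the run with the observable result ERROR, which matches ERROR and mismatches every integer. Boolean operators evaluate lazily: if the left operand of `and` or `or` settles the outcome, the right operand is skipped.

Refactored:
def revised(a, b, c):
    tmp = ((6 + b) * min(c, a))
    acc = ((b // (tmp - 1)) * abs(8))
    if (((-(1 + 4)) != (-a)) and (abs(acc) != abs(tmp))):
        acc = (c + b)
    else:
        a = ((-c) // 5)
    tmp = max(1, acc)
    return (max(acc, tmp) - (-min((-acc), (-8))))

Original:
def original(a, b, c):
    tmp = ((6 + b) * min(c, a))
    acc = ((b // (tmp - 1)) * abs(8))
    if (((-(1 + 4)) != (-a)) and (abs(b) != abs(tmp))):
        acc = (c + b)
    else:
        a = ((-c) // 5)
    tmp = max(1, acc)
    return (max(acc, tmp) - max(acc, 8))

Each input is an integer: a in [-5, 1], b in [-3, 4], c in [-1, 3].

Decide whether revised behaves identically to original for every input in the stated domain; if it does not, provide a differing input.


Not equivalent: a=-1, b=2, c=0 separates them (-6 vs -7).
original: tmp becomes -8; next acc becomes -8; next (((-(1 + 4)) != (-a)) and (abs(b) != abs(tmp))) evaluates to true; next acc becomes 2; next tmp becomes 2; next final value -6
revised: tmp becomes -8; next acc becomes -8; next (((-(1 + 4)) != (-a)) and (abs(acc) != abs(tmp))) evaluates to false; next a becomes 0; next tmp becomes 1; next final value -7
verdict: not equivalent; witness: a=-1, b=2, c=0


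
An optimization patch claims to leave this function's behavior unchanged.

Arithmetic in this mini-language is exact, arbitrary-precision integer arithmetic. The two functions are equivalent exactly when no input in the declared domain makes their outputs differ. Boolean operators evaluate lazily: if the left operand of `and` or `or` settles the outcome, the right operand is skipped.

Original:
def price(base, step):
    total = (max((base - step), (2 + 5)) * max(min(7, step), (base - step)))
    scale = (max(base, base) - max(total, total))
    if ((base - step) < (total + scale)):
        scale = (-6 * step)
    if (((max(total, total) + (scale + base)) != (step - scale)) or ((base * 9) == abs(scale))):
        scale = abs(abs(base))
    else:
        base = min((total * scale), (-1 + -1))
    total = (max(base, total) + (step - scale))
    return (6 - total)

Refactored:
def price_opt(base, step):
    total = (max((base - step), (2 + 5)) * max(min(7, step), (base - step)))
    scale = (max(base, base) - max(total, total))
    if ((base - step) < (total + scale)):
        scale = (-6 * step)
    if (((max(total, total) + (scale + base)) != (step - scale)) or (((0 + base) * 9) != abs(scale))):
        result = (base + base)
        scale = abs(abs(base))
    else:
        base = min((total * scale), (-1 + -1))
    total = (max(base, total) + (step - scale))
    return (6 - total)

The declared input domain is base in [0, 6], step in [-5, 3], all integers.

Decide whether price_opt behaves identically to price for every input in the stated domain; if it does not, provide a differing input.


The rewrite breaks on base=5, step=2, where the results are -29 and -12.
price: total = 21; scale = -16; ((base - step) < (total + scale)) -> true; scale = -12; (((max(total, total) + (scale + base)) != (step - scale)) or ((base * 9) == abs(scale))) -> false; base = -252; total = 35; return -29
price_opt: total = 21; scale = -16; ((base - step) < (total + scale)) -> true; scale = -12; (((max(total, total) + (scale + base)) != (step - scale)) or (((0 + base) * 9) != abs(scale))) -> true; result = 10; scale = 5; total = 18; return -12
verdict: not equivalent; witness: base=5, step=2


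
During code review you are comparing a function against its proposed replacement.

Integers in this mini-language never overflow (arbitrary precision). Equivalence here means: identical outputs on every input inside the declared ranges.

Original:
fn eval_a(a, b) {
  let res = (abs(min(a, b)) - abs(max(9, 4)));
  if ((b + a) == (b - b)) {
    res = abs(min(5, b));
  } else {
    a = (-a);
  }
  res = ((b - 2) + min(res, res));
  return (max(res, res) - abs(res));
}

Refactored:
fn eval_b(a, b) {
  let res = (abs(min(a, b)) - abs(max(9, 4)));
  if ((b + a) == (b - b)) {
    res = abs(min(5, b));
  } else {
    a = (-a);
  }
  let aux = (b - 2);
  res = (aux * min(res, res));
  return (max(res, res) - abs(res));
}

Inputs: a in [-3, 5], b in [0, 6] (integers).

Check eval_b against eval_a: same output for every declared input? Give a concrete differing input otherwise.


Evaluate both at a=-3, b=0.
eval_a: res = -6; ((b + a) == (b - b)) -> false; a = 3; res = -8; return -16
eval_b: res = -6; ((b + a) == (b - b)) -> false; a = 3; aux = -2; res = 12; return 0
-16 != 0, so the rewrite changes behavior.
verdict: not equivalent; witness: a=-3, b=0


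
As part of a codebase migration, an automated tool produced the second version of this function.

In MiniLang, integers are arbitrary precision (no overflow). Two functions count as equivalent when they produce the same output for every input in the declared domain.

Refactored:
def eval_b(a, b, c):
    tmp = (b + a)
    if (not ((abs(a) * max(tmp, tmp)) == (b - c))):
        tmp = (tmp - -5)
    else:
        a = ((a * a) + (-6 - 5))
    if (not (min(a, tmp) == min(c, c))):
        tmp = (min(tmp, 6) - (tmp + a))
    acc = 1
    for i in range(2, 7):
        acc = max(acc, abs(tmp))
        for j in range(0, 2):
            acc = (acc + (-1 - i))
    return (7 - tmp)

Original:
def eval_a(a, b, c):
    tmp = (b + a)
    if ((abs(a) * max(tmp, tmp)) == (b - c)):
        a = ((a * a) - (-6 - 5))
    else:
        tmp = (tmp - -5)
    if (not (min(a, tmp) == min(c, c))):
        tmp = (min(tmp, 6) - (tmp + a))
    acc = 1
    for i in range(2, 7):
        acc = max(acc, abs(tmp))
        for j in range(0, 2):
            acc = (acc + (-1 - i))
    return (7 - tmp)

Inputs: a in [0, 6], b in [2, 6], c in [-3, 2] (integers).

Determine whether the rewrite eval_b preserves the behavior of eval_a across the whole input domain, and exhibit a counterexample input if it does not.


At a=0, b=2, c=2: eval_a gives 5, eval_b gives -4.
verdict: not equivalent; witness: a=0, b=2, c=2


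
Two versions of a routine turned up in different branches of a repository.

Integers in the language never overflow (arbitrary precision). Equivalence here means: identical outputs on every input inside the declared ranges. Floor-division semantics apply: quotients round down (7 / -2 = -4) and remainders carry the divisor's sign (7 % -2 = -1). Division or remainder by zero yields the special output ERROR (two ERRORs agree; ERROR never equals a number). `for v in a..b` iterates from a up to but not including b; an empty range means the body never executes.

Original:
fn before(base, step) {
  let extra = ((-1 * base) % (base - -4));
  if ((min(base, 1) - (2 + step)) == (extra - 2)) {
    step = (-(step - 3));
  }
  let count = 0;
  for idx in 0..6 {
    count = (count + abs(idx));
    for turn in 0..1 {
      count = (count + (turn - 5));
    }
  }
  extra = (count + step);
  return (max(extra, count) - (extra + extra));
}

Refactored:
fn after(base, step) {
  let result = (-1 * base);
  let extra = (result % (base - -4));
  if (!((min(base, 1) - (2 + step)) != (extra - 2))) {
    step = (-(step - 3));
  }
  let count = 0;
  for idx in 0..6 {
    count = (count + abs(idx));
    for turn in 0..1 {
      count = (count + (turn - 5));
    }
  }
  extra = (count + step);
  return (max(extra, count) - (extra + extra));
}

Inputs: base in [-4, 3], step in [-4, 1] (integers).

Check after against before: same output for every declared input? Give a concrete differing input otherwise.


Differences: statement counts differ; local variable names differ; boolean connective usage differs; comparison usage differs — yet all 48 inputs agree.
verdict: equivalent


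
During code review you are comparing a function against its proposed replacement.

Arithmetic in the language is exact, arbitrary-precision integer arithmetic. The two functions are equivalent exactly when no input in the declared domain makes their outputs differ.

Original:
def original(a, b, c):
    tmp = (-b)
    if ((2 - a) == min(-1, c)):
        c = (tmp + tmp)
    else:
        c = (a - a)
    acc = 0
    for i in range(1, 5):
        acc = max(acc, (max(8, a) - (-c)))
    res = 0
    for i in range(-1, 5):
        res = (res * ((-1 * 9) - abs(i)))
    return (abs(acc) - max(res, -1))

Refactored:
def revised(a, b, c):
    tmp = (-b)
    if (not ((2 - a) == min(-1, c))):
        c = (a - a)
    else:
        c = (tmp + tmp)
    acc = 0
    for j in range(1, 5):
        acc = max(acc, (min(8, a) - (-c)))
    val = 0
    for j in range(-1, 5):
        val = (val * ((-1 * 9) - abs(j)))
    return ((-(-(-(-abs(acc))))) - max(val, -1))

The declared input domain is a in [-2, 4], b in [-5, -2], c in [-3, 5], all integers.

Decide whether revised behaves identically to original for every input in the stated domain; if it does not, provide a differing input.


At a=-2, b=-5, c=-3: original gives 8, revised gives 0.
verdict: not equivalent; witness: a=-2, b=-5, c=-3


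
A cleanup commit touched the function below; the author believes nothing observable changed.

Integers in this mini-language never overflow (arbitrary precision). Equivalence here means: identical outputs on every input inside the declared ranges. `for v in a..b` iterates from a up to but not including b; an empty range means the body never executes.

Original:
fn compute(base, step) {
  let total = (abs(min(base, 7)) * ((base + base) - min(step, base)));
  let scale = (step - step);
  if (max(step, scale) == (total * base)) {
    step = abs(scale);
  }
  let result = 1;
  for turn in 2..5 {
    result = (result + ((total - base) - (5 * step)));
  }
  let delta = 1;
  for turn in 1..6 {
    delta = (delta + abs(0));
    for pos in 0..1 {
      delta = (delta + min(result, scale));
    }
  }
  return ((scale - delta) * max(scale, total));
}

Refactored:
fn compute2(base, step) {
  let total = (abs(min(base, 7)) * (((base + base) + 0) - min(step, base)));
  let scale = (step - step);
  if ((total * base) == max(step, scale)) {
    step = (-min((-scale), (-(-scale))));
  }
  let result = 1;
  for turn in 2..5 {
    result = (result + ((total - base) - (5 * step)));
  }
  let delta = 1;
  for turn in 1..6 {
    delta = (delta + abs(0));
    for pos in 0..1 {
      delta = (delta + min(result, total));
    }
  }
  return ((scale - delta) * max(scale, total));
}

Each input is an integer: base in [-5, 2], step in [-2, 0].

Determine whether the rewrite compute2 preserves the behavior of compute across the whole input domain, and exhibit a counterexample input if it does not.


Evaluate both at base=1, step=-2.
compute: total := 4 | scale := 0 | (max(step, scale) == (total * base)): false | result := 1 | iter turn=2: | result := 14 | iter turn=3: | result := 27 | iter turn=4: | result := 40 | delta := 1 | iter turn=1: | delta := 1 | iter pos=0: | delta := 1 | iter turn=2: | delta := 1 | iter pos=0: | delta := 1 | iter turn=3: | delta := 1 | iter pos=0: | delta := 1 | iter turn=4: | delta := 1 | iter pos=0: | delta := 1 | iter turn=5: | delta := 1 | iter pos=0: | delta := 1 | result -4
compute2: total := 4 | scale := 0 | ((total * base) == max(step, scale)): false | result := 1 | iter turn=2: | result := 14 | iter turn=3: | result := 27 | iter turn=4: | result := 40 | delta := 1 | iter turn=1: | delta := 1 | iter pos=0: | delta := 5 | iter turn=2: | delta := 5 | iter pos=0: | delta := 9 | iter turn=3: | delta := 9 | iter pos=0: | delta := 13 | iter turn=4: | delta := 13 | iter pos=0: | delta := 17 | iter turn=5: | delta := 17 | iter pos=0: | delta := 21 | result -84
-4 and -84 differ, so these are not the same function on this domain.
verdict: not equivalent; witness: base=1, step=-2


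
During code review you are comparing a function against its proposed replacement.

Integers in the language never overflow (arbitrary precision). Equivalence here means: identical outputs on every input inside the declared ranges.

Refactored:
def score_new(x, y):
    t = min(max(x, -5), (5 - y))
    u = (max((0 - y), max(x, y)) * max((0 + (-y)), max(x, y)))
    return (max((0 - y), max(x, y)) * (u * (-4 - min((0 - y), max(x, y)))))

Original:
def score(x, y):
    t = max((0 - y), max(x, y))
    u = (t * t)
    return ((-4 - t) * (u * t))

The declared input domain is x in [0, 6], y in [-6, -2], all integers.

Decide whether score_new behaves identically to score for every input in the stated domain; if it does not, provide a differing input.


These are not equivalent — on x=0, y=-6 the outputs split (-2160 vs -864).
score: t=6, then u=36, then returns -2160
score_new: t=0, then u=36, then returns -864
verdict: not equivalent; witness: x=0, y=-6


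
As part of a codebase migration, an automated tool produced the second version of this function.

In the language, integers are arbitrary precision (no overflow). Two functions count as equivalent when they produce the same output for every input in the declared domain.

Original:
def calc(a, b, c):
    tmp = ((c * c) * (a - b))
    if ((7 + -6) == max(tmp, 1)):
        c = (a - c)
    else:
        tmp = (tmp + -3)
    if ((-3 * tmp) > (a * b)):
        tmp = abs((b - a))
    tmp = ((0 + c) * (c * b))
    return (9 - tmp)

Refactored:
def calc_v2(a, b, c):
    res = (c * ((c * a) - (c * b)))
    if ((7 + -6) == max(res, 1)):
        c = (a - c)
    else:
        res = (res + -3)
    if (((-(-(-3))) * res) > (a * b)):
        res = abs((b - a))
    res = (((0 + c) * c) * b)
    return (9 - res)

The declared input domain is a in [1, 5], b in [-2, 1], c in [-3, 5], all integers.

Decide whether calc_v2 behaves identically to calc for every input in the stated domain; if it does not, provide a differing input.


The two are interchangeable: arithmetic usage differs, plus local variable names differ, and every declared input agrees.
One worked example (a=2, b=1, c=1) — calc: tmp := 1 | ((7 + -6) == max(tmp, 1)): true | c := 1 | ((-3 * tmp) > (a * b)): false | tmp := 1 | result 8; calc_v2: res := 1 | ((7 + -6) == max(res, 1)): true | c := 1 | (((-(-(-3))) * res) > (a * b)): false | res := 1 | result 8; agreement on 8.
Sweeping the whole domain (180 inputs) finds no disagreement.
verdict: equivalent


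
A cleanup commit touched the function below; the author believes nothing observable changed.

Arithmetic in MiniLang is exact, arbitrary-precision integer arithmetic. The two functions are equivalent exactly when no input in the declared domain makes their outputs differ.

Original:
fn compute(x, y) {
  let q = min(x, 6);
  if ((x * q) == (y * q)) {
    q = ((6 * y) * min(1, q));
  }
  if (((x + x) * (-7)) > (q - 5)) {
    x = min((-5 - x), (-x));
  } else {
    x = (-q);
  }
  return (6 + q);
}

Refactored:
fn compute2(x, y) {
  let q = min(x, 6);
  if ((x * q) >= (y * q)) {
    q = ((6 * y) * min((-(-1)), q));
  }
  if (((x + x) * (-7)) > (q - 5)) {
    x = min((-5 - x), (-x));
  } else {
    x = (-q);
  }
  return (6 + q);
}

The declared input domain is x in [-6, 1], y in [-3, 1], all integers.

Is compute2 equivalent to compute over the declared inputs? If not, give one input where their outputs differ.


x=-6, y=-3 yields 0 from compute but 114 from compute2.
verdict: not equivalent; witness: x=-6, y=-3


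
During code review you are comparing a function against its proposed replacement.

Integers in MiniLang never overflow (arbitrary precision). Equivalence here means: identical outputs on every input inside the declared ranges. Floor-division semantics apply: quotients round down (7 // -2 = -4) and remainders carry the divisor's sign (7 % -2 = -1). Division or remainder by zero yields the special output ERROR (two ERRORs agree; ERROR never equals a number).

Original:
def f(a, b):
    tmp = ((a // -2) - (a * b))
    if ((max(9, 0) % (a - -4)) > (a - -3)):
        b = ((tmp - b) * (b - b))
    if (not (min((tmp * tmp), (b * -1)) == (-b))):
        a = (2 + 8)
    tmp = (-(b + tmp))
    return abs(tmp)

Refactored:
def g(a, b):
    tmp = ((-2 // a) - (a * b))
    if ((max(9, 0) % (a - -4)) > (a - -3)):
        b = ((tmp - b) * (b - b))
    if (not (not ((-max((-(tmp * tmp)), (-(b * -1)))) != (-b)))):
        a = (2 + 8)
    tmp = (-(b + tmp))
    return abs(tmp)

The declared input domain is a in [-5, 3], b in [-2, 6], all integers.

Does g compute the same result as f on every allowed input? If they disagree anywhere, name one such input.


The rewrite breaks on a=-5, b=-2, where the results are 8 and 10.
f: tmp = -8; ((max(9, 0) % (a - -4)) > (a - -3)) -> true; b = 0; (not (min((tmp * tmp), (b * -1)) == (-b))) -> false; tmp = 8; return 8
g: tmp = -10; ((max(9, 0) % (a - -4)) > (a - -3)) -> true; b = 0; (not (not ((-max((-(tmp * tmp)), (-(b * -1)))) != (-b)))) -> false; tmp = 10; return 10
verdict: not equivalent; witness: a=-5, b=-2


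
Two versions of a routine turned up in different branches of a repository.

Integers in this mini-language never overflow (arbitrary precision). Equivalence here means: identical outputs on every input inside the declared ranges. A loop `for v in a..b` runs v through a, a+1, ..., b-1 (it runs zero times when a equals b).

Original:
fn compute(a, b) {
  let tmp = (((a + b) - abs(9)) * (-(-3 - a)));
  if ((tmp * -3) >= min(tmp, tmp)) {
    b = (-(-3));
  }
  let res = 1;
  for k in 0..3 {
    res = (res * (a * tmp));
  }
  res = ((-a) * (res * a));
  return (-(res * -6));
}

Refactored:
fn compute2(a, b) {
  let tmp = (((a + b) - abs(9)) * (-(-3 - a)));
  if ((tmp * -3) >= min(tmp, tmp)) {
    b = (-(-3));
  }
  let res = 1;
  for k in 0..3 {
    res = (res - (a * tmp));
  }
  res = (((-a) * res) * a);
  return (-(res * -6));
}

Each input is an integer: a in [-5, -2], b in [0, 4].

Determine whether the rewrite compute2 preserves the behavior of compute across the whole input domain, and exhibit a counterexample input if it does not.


Run the pair on a=-5, b=0.
compute: tmp=28, then ((tmp * -3) >= min(tmp, tmp)) is false, then res=1, then (k=0), then res=-140, then (k=1), then res=19600, then (k=2), then res=-2744000, then res=68600000, then returns 411600000
compute2: tmp=28, then ((tmp * -3) >= min(tmp, tmp)) is false, then res=1, then (k=0), then res=141, then (k=1), then res=281, then (k=2), then res=421, then res=-10525, then returns -63150
411600000 != -63150, so the rewrite changes behavior.
verdict: not equivalent; witness: a=-5, b=0


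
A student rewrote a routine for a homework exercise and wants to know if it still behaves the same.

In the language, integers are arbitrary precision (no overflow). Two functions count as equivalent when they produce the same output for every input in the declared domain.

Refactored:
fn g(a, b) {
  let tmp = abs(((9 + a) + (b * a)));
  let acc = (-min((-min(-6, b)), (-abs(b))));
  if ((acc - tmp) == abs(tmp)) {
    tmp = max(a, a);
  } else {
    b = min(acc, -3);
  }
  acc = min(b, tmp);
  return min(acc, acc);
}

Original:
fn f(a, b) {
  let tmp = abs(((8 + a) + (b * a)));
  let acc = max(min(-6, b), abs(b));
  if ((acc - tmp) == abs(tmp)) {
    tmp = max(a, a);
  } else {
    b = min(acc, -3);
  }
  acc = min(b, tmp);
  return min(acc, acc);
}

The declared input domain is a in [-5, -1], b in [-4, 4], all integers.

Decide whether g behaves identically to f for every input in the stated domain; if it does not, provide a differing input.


Try a=-2, b=4.
f: tmp becomes 2; next acc becomes 4; next ((acc - tmp) == abs(tmp)) evaluates to true; next tmp becomes -2; next acc becomes -2; next final value -2
g: tmp becomes 1; next acc becomes 4; next ((acc - tmp) == abs(tmp)) evaluates to false; next b becomes -3; next acc becomes -3; next final value -3
-2 != -3, so the rewrite changes behavior.
verdict: not equivalent; witness: a=-2, b=4


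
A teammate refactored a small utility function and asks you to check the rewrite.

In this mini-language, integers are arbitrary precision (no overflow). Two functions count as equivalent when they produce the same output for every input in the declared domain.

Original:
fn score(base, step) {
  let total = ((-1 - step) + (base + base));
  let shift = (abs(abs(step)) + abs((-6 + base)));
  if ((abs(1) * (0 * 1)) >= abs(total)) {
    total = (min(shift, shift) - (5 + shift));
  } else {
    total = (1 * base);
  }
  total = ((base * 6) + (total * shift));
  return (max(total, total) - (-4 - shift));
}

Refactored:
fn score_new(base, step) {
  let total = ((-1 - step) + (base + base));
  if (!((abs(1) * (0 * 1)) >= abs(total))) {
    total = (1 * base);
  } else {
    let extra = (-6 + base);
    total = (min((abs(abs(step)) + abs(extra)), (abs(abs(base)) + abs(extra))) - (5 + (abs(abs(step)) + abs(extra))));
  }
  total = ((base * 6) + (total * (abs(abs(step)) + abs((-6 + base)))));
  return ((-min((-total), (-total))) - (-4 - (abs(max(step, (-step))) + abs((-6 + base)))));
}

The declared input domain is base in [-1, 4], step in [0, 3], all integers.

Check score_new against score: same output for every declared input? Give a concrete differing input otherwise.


The rewrite breaks on base=2, step=3, where the results are -12 and -19.
score: total becomes 0; next shift becomes 7; next ((abs(1) * (0 * 1)) >= abs(total)) evaluates to true; next total becomes -5; next total becomes -23; next final value -12
score_new: total becomes 0; next (!((abs(1) * (0 * 1)) >= abs(total))) evaluates to false; next extra becomes -4; next total becomes -6; next total becomes -30; next final value -19
verdict: not equivalent; witness: base=2, step=3


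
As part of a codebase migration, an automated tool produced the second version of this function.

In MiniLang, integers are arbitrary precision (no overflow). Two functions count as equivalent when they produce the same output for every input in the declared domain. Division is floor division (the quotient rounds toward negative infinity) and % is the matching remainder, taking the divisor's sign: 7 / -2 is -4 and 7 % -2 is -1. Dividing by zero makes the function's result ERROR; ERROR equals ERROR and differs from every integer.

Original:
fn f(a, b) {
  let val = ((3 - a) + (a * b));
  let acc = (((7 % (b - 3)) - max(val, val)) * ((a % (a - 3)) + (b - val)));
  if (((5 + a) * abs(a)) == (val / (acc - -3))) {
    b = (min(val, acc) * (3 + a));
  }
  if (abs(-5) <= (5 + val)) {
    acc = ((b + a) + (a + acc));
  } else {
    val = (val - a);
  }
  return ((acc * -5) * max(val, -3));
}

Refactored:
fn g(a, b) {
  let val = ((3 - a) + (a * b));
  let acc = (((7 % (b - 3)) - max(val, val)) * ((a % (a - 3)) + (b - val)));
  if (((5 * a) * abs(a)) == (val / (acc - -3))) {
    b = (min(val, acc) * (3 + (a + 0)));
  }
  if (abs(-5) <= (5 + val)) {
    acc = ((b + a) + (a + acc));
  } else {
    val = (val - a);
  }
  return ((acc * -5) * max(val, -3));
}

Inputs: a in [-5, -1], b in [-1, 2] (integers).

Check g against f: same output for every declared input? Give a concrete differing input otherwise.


There is a counterexample at a=-5, b=-1: -14950 on one side, -16575 on the other.
f: val := 13 | acc := 266 | (((5 + a) * abs(a)) == (val / (acc - -3))): true | b := -26 | (abs(-5) <= (5 + val)): true | acc := 230 | result -14950
g: val := 13 | acc := 266 | (((5 * a) * abs(a)) == (val / (acc - -3))): false | (abs(-5) <= (5 + val)): true | acc := 255 | result -16575
verdict: not equivalent; witness: a=-5, b=-1


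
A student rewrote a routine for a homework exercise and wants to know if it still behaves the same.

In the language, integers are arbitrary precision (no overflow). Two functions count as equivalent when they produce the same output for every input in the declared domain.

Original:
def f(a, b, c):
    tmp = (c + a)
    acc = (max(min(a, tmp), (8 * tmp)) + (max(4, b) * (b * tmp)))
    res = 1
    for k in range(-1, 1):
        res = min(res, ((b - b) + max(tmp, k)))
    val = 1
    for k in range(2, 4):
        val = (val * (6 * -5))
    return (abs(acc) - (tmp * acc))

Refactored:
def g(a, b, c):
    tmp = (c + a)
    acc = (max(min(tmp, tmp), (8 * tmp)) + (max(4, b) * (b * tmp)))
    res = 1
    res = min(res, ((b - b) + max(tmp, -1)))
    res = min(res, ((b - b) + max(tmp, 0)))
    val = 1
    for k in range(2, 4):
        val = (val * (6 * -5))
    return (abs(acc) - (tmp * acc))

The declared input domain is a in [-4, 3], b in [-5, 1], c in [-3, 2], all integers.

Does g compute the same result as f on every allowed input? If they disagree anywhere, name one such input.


Not equivalent: a=-4, b=-5, c=1 separates them (224 vs 228).
f: tmp becomes -3; next acc becomes 56; next res becomes 1; next at k=-1:; next res becomes -1; next at k=0:; next res becomes -1; next val becomes 1; next at k=2:; next val becomes -30; next at k=3:; next val becomes 900; next final value 224
g: tmp becomes -3; next acc becomes 57; next res becomes 1; next res becomes -1; next res becomes -1; next val becomes 1; next at k=2:; next val becomes -30; next at k=3:; next val becomes 900; next final value 228
verdict: not equivalent; witness: a=-4, b=-5, c=1


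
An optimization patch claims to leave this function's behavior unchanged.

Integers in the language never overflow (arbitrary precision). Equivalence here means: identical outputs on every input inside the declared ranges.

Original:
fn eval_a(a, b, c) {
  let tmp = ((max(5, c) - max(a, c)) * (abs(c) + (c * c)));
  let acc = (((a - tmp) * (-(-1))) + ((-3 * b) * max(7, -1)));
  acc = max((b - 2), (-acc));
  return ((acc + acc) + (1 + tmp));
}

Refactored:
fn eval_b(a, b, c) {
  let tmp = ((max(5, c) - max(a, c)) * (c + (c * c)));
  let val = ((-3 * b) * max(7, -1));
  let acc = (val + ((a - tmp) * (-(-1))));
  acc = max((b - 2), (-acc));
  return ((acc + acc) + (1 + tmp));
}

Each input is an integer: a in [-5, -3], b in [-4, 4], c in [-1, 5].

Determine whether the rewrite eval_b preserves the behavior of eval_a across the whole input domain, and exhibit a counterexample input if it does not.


The rewrite breaks on a=-5, b=-4, c=-1, where the results are 1 and -11.
eval_a: tmp=12, then acc=67, then acc=-6, then returns 1
eval_b: tmp=0, then val=84, then acc=79, then acc=-6, then returns -11
verdict: not equivalent; witness: a=-5, b=-4, c=-1


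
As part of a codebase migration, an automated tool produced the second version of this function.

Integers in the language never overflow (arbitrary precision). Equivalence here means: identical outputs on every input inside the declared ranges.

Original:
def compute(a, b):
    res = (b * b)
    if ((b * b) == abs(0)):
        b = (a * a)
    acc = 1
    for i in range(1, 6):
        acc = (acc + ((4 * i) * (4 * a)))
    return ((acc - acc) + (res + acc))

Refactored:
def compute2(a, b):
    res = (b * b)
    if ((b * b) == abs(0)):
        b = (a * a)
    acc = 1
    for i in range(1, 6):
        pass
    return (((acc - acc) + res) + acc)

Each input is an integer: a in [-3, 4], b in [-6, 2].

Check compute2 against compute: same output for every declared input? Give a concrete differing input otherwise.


Take a=-3, b=-6.
compute: res := 36 | ((b * b) == abs(0)): false | acc := 1 | iter i=1: | acc := -47 | iter i=2: | acc := -143 | iter i=3: | acc := -287 | iter i=4: | acc := -479 | iter i=5: | acc := -719 | result -683
compute2: res := 36 | ((b * b) == abs(0)): false | acc := 1 | iter i=1: | iter i=2: | iter i=3: | iter i=4: | iter i=5: | result 37
-683 vs 37 — the two versions disagree here.
verdict: not equivalent; witness: a=-3, b=-6


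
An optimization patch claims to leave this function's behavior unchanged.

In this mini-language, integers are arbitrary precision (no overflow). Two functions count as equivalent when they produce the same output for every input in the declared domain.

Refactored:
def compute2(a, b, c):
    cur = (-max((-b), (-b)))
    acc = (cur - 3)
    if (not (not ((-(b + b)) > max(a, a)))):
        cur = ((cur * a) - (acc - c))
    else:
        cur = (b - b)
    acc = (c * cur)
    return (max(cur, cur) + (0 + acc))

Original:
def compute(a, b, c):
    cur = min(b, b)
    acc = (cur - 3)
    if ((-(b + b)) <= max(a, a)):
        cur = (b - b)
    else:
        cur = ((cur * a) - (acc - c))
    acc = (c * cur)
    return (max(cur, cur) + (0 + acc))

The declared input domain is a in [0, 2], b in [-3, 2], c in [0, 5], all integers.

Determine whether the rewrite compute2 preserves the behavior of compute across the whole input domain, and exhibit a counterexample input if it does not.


Behavior is preserved: although boolean connective usage differs; and min/max/abs usage differs; and comparison usage differs, the outputs never diverge.
As a probe, take a=2, b=-3, c=3: compute runs cur = -3; acc = -6; ((-(b + b)) <= max(a, a)) -> false; cur = 3; acc = 9; return 12; compute2 runs cur = -3; acc = -6; (not (not ((-(b + b)) > max(a, a)))) -> true; cur = 3; acc = 9; return 12; both end at 12.
Every one of the 108 inputs gives matching results.
verdict: equivalent


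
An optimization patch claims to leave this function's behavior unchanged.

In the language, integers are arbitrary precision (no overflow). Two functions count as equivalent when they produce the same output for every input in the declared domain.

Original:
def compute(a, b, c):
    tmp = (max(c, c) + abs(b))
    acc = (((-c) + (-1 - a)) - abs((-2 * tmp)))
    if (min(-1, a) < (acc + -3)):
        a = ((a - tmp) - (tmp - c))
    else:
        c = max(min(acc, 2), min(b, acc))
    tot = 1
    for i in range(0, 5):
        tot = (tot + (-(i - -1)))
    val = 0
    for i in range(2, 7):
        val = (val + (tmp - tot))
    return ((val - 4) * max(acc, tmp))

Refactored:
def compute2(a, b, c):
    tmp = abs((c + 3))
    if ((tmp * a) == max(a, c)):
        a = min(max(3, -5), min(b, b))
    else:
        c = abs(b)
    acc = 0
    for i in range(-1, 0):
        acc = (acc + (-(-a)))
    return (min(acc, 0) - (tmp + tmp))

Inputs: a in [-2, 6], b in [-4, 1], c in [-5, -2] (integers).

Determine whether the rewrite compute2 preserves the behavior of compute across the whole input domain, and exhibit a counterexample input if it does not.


Take a=-2, b=-4, c=-5.
compute: tmp = -1; acc = 4; (min(-1, a) < (acc + -3)) -> true; a = -5; tot = 1; [i=0]; tot = 0; [i=1]; tot = -2; [i=2]; tot = -5; [i=3]; tot = -9; [i=4]; tot = -14; val = 0; [i=2]; val = 13; [i=3]; val = 26; [i=4]; val = 39; [i=5]; val = 52; [i=6]; val = 65; return 244
compute2: tmp = 2; ((tmp * a) == max(a, c)) -> false; c = 4; acc = 0; [i=-1]; acc = -2; return -6
244 != -6, so the rewrite changes behavior.
verdict: not equivalent; witness: a=-2, b=-4, c=-5


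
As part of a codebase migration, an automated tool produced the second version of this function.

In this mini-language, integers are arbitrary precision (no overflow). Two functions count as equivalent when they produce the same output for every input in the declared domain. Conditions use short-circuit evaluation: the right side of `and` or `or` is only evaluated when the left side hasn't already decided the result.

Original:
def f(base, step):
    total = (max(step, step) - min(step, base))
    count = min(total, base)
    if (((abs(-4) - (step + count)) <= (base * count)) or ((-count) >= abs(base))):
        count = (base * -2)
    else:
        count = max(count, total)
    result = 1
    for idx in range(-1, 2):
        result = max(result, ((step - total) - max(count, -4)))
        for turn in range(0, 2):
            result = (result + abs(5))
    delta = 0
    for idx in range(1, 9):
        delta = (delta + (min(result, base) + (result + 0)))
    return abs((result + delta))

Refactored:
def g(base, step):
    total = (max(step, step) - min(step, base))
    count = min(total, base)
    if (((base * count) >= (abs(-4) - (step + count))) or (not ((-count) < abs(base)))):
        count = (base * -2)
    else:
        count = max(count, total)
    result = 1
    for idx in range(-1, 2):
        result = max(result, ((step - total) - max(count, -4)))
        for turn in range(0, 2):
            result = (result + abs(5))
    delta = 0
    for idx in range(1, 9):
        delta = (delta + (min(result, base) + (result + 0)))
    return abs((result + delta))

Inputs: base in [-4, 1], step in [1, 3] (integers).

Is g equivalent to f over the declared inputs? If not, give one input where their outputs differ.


The two versions differ — the changes include comparison usage differs, plus boolean connective usage differs.
Tracing base=1, step=2: f: total = 1; count = 1; (((abs(-4) - (step + count)) <= (base * count)) or ((-count) >= abs(base))) -> true; count = -2; result = 1; [idx=-1]; result = 3; [turn=0]; result = 8; [turn=1]; result = 13; [idx=0]; result = 13; [turn=0]; result = 18; [turn=1]; result = 23; [idx=1]; result = 23; [turn=0]; result = 28; [turn=1]; result = 33; delta = 0; [idx=1]; delta = 34; [idx=2]; delta = 68; [idx=3]; delta = 102; [idx=4]; delta = 136; [idx=5]; delta = 170; [idx=6]; delta = 204; [idx=7]; delta = 238; [idx=8]; delta = 272; return 305 | g: total = 1; count = 1; (((base * count) >= (abs(-4) - (step + count))) or (not ((-count) < abs(base)))) -> true; count = -2; result = 1; [idx=-1]; result = 3; [turn=0]; result = 8; [turn=1]; result = 13; [idx=0]; result = 13; [turn=0]; result = 18; [turn=1]; result = 23; [idx=1]; result = 23; [turn=0]; result = 28; [turn=1]; result = 33; delta = 0; [idx=1]; delta = 34; [idx=2]; delta = 68; [idx=3]; delta = 102; [idx=4]; delta = 136; [idx=5]; delta = 170; [idx=6]; delta = 204; [idx=7]; delta = 238; [idx=8]; delta = 272; return 305 — matching result 305.
Checked all 18 inputs in the declared domain: the outputs agree on every one.
verdict: equivalent
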